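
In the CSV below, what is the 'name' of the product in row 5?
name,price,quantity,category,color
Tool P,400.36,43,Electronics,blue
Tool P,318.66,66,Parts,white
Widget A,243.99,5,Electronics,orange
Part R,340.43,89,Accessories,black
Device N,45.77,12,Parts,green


Query: Row 5 ('Device N'), column 'name'
Value: Device N

Device N


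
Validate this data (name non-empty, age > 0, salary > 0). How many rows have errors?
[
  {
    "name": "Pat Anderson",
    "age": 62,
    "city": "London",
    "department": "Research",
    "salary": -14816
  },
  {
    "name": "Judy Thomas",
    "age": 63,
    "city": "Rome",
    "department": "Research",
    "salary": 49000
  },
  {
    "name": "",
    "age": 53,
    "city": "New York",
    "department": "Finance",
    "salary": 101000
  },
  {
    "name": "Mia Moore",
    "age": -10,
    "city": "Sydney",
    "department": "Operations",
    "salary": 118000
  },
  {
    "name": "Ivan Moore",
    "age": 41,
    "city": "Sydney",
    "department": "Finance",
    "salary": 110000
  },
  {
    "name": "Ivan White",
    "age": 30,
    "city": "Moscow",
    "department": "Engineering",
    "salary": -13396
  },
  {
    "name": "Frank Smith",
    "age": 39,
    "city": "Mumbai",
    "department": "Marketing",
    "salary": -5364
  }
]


Validating 7 records:
Rules: name non-empty, age > 0, salary > 0

  Row 1 (Pat Anderson): negative salary: -14816
  Row 2 (Judy Thomas): OK
  Row 3 (???): empty name
  Row 4 (Mia Moore): negative age: -10
  Row 5 (Ivan Moore): OK
  Row 6 (Ivan White): negative salary: -13396
  Row 7 (Frank Smith): negative salary: -5364

Total errors: 5

5 errors


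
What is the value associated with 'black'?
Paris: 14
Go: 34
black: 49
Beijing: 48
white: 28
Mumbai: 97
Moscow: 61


Looking up key 'black'
Value: 49

49


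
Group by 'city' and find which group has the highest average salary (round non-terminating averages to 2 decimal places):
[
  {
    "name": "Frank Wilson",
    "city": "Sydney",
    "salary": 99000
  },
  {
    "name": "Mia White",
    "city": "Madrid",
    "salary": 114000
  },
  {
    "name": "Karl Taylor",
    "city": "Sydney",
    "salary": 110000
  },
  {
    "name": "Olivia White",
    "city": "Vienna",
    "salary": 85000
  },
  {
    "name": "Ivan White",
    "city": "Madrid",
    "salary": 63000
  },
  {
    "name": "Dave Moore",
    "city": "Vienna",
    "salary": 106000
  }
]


Group by: city

Groups:
  Madrid: 2 people, avg salary = 177000/2 = $88500
  Sydney: 2 people, avg salary = 209000/2 = $104500
  Vienna: 2 people, avg salary = 191000/2 = $95500

Highest average salary: Sydney ($104500)

Sydney ($104500)


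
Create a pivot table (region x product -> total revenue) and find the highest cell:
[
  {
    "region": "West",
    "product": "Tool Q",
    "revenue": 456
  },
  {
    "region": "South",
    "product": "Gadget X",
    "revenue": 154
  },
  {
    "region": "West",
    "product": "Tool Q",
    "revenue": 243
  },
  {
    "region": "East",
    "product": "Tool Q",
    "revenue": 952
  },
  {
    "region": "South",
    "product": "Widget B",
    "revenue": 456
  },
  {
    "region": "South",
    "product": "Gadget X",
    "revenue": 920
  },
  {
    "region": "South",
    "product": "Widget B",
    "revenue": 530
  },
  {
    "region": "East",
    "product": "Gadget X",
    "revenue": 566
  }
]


Pivot: region (rows) x product (columns) -> total revenue

     Gadget X      Tool Q        Widget B    
East           566           952             0  
South         1074             0           986  
West             0           699             0  

Highest: South / Gadget X = $1074

South / Gadget X = $1074


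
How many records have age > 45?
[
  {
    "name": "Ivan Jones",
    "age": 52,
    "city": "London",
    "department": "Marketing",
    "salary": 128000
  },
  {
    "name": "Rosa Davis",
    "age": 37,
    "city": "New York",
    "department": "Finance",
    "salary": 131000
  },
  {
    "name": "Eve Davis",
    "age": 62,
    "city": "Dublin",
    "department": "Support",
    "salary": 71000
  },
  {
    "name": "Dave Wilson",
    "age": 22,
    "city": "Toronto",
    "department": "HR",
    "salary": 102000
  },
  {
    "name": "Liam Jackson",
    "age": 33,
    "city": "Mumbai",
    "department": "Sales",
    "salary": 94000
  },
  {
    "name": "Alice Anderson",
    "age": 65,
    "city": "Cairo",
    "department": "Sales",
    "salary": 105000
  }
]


Data: 6 records
Condition: age > 45

Checking each record:
  Ivan Jones: 52 MATCH
  Rosa Davis: 37
  Eve Davis: 62 MATCH
  Dave Wilson: 22
  Liam Jackson: 33
  Alice Anderson: 65 MATCH

Count: 3

3


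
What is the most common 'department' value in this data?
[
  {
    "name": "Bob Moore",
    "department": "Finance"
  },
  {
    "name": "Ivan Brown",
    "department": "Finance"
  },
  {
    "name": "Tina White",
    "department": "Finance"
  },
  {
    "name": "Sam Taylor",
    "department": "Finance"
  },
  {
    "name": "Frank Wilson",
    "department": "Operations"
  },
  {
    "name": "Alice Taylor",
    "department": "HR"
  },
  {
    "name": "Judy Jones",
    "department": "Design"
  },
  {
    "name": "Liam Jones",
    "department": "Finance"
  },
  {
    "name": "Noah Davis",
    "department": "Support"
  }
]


Counting 'department' values across 9 records:

  Finance: 5 #####
  Operations: 1 #
  HR: 1 #
  Design: 1 #
  Support: 1 #

Most common: Finance (5 times)

Finance (5 times)


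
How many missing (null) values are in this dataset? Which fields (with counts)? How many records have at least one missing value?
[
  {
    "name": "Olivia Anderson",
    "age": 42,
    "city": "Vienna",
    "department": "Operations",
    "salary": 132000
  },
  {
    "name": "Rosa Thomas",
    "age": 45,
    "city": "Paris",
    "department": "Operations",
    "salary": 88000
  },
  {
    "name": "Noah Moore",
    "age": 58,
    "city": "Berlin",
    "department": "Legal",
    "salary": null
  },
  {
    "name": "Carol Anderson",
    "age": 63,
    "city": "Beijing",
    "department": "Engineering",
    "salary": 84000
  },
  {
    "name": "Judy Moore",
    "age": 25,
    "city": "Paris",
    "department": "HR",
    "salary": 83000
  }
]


Checking for missing (null) values in 5 records:

  Olivia Anderson: complete
  Rosa Thomas: complete
  Noah Moore: salary
  Carol Anderson: complete
  Judy Moore: complete

Per field:
  name: 0 missing
  age: 0 missing
  city: 0 missing
  department: 0 missing
  salary: 1 missing

Total missing values: 1
Records with any missing: 1

1 missing values (salary: 1); 1 incomplete records


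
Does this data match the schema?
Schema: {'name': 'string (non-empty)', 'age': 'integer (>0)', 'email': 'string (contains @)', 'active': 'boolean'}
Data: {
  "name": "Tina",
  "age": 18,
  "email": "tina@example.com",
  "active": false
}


Validating each field against schema:
  name: OK (non-empty string)
  age: OK (positive integer)
  email: OK (string with @)
  active: OK (boolean)

Result: VALID

VALID


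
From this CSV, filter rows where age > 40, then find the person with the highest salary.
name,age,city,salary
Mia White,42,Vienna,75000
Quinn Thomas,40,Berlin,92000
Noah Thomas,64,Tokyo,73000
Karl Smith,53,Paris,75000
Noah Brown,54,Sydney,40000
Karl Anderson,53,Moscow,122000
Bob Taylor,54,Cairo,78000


Filter: age > 40
Sort by: salary (descending)

Filtered records (6):
  Karl Anderson, age 53, salary $122000
  Bob Taylor, age 54, salary $78000
  Mia White, age 42, salary $75000
  Karl Smith, age 53, salary $75000
  Noah Thomas, age 64, salary $73000
  Noah Brown, age 54, salary $40000

Highest salary: Karl Anderson ($122000)

Karl Anderson


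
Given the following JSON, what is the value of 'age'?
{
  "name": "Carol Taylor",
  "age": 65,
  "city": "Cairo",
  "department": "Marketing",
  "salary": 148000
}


Looking up field 'age'
Value: 65

65


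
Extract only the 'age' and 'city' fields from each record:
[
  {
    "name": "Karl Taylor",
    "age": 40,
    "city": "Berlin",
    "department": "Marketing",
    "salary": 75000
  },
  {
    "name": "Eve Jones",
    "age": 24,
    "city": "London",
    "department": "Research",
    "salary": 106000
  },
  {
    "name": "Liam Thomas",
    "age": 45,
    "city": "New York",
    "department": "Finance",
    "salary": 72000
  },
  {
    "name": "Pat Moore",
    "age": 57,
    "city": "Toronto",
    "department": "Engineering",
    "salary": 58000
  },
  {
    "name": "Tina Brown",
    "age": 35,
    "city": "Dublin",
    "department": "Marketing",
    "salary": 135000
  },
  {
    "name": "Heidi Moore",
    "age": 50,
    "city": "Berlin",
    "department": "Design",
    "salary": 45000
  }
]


Original: 6 records with fields: name, age, city, department, salary
Keep: ['age', 'city']
Drop: ['name', 'department', 'salary']
Result: 6 records, 2 fields each

[
  {
    "age": 40,
    "city": "Berlin"
  },
  {
    "age": 24,
    "city": "London"
  },
  {
    "age": 45,
    "city": "New York"
  },
  {
    "age": 57,
    "city": "Toronto"
  },
  {
    "age": 35,
    "city": "Dublin"
  },
  {
    "age": 50,
    "city": "Berlin"
  }
]


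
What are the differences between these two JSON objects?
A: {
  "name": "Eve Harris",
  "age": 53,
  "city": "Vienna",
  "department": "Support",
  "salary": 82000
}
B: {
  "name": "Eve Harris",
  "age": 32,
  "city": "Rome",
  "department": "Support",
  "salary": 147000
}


Comparing each field (in key order):
  name: same
  age: DIFFERENT
  city: DIFFERENT
  department: same
  salary: DIFFERENT
Differences:
  age: 53 -> 32
  city: Vienna -> Rome
  salary: 82000 -> 147000

3 field(s) changed

3 changes: age, city, salary


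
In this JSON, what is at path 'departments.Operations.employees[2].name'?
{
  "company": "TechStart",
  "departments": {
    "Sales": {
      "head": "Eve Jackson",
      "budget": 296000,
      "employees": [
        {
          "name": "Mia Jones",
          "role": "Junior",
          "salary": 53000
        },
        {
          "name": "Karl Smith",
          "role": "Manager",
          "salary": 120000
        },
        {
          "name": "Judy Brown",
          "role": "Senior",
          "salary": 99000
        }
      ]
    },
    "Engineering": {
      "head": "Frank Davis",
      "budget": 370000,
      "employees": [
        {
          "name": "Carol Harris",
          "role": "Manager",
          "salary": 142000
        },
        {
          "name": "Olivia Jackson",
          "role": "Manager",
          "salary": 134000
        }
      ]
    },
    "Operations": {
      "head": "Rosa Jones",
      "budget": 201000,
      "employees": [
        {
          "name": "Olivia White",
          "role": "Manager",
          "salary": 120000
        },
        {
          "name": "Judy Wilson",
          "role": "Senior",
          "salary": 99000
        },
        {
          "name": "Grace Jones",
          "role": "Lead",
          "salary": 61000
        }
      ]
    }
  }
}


Path: departments.Operations.employees[2].name

Navigate:
  -> departments
  -> Operations
  -> employees[2].name = 'Grace Jones'

Grace Jones


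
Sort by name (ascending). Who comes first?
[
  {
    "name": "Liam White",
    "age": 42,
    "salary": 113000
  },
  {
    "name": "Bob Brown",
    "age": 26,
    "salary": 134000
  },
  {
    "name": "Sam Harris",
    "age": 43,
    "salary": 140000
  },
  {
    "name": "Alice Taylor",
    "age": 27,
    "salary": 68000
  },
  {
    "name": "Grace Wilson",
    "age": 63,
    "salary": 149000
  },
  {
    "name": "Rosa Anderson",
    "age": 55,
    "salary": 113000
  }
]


Sort by: name (ascending)

Sorted order:
  1. Alice Taylor (name = Alice Taylor)
  2. Bob Brown (name = Bob Brown)
  3. Grace Wilson (name = Grace Wilson)
  4. Liam White (name = Liam White)
  5. Rosa Anderson (name = Rosa Anderson)
  6. Sam Harris (name = Sam Harris)

First: Alice Taylor

Alice Taylor


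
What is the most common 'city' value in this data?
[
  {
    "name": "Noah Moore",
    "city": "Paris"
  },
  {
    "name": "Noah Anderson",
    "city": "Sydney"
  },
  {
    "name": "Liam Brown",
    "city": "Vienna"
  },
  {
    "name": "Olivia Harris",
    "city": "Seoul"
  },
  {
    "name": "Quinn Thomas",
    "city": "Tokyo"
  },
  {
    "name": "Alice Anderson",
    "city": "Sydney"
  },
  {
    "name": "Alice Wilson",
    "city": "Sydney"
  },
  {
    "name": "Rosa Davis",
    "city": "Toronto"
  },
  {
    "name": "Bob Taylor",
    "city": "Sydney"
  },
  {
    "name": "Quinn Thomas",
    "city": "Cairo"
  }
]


Counting 'city' values across 10 records:

  Sydney: 4 ####
  Paris: 1 #
  Vienna: 1 #
  Seoul: 1 #
  Tokyo: 1 #
  Toronto: 1 #
  Cairo: 1 #

Most common: Sydney (4 times)

Sydney (4 times)


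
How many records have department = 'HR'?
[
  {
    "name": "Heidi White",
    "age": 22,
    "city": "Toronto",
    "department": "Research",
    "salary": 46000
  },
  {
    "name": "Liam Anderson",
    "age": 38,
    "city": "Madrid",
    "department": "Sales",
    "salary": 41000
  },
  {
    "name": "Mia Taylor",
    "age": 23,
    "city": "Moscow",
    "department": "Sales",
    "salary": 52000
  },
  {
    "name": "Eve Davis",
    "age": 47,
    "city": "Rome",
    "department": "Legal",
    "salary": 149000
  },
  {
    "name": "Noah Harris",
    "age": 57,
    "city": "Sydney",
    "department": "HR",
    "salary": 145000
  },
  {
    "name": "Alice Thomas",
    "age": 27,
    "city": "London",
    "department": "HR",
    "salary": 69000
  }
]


Data: 6 records
Condition: department = 'HR'

Checking each record:
  Heidi White: Research
  Liam Anderson: Sales
  Mia Taylor: Sales
  Eve Davis: Legal
  Noah Harris: HR MATCH
  Alice Thomas: HR MATCH

Count: 2

2


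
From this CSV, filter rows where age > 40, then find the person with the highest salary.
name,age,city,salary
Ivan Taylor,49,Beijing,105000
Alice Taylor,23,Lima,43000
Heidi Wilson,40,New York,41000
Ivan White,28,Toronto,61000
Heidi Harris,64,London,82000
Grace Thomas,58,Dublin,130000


Filter: age > 40
Sort by: salary (descending)

Filtered records (3):
  Grace Thomas, age 58, salary $130000
  Ivan Taylor, age 49, salary $105000
  Heidi Harris, age 64, salary $82000

Highest salary: Grace Thomas ($130000)

Grace Thomas


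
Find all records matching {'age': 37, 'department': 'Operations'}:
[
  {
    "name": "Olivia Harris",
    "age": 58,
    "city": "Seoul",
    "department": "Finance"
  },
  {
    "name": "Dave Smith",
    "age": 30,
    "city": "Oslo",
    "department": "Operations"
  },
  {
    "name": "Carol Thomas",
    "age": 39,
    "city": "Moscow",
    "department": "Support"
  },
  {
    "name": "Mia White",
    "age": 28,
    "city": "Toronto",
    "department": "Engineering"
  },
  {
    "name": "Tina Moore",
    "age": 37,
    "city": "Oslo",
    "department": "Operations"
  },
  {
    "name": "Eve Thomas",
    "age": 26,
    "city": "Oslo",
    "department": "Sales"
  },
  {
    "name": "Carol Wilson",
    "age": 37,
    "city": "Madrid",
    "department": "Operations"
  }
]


Search criteria: {'age': 37, 'department': 'Operations'}

Checking 7 records:
  Olivia Harris: {age: 58, department: Finance}
  Dave Smith: {age: 30, department: Operations}
  Carol Thomas: {age: 39, department: Support}
  Mia White: {age: 28, department: Engineering}
  Tina Moore: {age: 37, department: Operations} <-- MATCH
  Eve Thomas: {age: 26, department: Sales}
  Carol Wilson: {age: 37, department: Operations} <-- MATCH

Matches: ["Tina Moore", "Carol Wilson"]

["Tina Moore", "Carol Wilson"]


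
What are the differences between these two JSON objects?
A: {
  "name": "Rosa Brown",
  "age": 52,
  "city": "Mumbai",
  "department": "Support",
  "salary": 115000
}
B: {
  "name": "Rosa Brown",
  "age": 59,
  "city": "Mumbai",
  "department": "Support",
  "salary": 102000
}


Comparing each field (in key order):
  name: same
  age: DIFFERENT
  city: same
  department: same
  salary: DIFFERENT
Differences:
  age: 52 -> 59
  salary: 115000 -> 102000

2 field(s) changed

2 changes: age, salary


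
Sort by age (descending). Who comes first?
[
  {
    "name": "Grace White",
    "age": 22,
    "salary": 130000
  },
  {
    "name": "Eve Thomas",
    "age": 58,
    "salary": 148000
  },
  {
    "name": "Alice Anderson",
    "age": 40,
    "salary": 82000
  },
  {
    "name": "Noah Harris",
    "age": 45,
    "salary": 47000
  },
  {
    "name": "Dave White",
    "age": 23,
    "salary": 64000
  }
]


Sort by: age (descending)

Sorted order:
  1. Eve Thomas (age = 58)
  2. Noah Harris (age = 45)
  3. Alice Anderson (age = 40)
  4. Dave White (age = 23)
  5. Grace White (age = 22)

First: Eve Thomas

Eve Thomas


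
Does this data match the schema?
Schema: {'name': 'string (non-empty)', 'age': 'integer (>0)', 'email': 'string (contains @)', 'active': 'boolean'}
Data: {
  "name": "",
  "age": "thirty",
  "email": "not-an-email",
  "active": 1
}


Validating each field against schema:
  name: FAIL ("" is an empty string)
  age: FAIL ("thirty" is not an integer)
  email: FAIL ("not-an-email" does not contain @)
  active: FAIL (1 is not a boolean)

Result: INVALID (4 errors: name, age, email, active)

INVALID (4 errors: name, age, email, active)


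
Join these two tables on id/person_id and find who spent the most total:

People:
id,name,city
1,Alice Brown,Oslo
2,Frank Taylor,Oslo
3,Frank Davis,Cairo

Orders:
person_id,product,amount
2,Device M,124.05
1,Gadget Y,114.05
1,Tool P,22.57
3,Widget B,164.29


Join on: people.id = orders.person_id

Joined rows:
  Frank Taylor (Oslo) bought Device M for $124.05
  Alice Brown (Oslo) bought Gadget Y for $114.05
  Alice Brown (Oslo) bought Tool P for $22.57
  Frank Davis (Cairo) bought Widget B for $164.29

Total per person:
  Frank Davis: $164.29
  Alice Brown: $136.62
  Frank Taylor: $124.05

Top spender: Frank Davis ($164.29)

Frank Davis ($164.29)


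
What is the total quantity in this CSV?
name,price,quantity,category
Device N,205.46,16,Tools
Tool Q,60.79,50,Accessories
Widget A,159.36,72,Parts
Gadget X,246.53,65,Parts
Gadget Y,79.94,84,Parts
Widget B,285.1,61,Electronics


Computing total quantity:
Values: [16, 50, 72, 65, 84, 61]
Sum = 348

348


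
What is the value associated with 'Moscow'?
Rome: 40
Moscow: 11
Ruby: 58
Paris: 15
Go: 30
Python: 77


Looking up key 'Moscow'
Value: 11

11


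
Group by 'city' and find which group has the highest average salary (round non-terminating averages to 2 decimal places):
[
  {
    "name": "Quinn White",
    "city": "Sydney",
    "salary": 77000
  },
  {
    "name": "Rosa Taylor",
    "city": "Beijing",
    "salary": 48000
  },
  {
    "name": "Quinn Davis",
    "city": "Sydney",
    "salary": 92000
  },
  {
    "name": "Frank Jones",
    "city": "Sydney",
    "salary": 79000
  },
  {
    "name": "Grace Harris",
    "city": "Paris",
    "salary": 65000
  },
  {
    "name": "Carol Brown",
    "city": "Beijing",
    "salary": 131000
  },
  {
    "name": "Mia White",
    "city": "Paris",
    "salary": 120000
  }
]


Group by: city

Groups:
  Beijing: 2 people, avg salary = 179000/2 = $89500
  Paris: 2 people, avg salary = 185000/2 = $92500
  Sydney: 3 people, avg salary = 248000/3 ≈ $82666.67

Highest average salary: Paris ($92500)

Paris ($92500)


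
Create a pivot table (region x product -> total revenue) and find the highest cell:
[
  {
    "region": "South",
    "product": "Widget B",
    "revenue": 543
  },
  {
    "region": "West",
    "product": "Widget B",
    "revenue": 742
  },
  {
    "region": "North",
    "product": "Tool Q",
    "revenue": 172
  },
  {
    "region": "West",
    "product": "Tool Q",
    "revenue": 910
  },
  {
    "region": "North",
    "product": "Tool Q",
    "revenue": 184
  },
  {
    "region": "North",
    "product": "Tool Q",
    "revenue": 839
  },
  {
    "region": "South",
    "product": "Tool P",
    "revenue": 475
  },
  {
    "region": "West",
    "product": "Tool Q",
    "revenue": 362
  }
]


Pivot: region (rows) x product (columns) -> total revenue

     Tool P        Tool Q        Widget B    
North            0          1195             0  
South          475             0           543  
West             0          1272           742  

Highest: West / Tool Q = $1272

West / Tool Q = $1272


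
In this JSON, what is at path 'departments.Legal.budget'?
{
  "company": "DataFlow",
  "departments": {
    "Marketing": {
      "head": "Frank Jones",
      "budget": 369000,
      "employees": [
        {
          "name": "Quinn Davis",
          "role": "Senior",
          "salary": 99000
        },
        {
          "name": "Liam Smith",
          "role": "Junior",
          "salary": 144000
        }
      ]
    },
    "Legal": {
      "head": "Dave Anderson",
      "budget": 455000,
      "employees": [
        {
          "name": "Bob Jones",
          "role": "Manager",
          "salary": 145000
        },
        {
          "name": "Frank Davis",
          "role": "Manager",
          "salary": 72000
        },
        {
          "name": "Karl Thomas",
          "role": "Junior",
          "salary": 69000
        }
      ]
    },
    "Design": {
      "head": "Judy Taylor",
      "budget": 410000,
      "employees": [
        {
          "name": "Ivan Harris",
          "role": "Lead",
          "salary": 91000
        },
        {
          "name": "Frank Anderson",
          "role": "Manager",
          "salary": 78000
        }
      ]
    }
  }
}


Path: departments.Legal.budget

Navigate:
  -> departments
  -> Legal
  -> budget = 455000

455000


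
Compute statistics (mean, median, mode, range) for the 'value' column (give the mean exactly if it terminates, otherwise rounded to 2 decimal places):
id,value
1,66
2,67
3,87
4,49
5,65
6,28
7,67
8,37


Data: [66, 67, 87, 49, 65, 28, 67, 37]
Count: 8
Sum: 466
Mean: 466/8 = 58.25
Sorted: [28, 37, 49, 65, 66, 67, 67, 87]
Median: 65.5
Mode: 67 (2 times)
Range: 87 - 28 = 59
Min: 28, Max: 87

mean=58.25, median=65.5, mode=67, range=59


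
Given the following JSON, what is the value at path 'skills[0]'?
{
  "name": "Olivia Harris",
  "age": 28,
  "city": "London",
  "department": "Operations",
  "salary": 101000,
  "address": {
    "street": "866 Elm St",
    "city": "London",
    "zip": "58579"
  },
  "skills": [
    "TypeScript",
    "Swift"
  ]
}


Query: skills[0]
Path: skills -> first element
Value: TypeScript

TypeScript


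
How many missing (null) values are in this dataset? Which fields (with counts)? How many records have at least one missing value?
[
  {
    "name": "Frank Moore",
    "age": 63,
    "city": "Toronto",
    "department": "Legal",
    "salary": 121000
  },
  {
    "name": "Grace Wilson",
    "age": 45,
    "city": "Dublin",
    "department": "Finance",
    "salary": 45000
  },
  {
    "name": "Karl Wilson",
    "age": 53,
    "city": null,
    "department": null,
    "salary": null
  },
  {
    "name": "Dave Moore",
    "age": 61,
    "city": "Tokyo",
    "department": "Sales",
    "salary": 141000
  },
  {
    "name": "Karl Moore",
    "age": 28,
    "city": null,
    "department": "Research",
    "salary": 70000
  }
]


Checking for missing (null) values in 5 records:

  Frank Moore: complete
  Grace Wilson: complete
  Karl Wilson: city, department, salary
  Dave Moore: complete
  Karl Moore: city

Per field:
  name: 0 missing
  age: 0 missing
  city: 2 missing
  department: 1 missing
  salary: 1 missing

Total missing values: 4
Records with any missing: 2

4 missing values (city: 2, department: 1, salary: 1); 2 incomplete records


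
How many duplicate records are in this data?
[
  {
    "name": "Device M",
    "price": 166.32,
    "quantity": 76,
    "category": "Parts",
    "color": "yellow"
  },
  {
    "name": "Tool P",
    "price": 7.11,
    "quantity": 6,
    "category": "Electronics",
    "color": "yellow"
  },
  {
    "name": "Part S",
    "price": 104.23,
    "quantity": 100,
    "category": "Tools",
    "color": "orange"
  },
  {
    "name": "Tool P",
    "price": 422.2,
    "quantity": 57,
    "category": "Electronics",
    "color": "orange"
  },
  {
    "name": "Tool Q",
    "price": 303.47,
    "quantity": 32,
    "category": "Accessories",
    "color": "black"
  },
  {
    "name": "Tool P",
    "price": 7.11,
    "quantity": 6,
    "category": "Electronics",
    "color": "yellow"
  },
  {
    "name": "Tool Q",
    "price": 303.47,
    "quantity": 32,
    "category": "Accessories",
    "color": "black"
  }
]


Checking 7 records for duplicates:

  Row 1: Device M ($166.32, qty 76)
  Row 2: Tool P ($7.11, qty 6)
  Row 3: Part S ($104.23, qty 100)
  Row 4: Tool P ($422.2, qty 57)
  Row 5: Tool Q ($303.47, qty 32)
  Row 6: Tool P ($7.11, qty 6) <-- DUPLICATE
  Row 7: Tool Q ($303.47, qty 32) <-- DUPLICATE

Duplicates found: 2
Unique records: 5

2 duplicates, 5 unique


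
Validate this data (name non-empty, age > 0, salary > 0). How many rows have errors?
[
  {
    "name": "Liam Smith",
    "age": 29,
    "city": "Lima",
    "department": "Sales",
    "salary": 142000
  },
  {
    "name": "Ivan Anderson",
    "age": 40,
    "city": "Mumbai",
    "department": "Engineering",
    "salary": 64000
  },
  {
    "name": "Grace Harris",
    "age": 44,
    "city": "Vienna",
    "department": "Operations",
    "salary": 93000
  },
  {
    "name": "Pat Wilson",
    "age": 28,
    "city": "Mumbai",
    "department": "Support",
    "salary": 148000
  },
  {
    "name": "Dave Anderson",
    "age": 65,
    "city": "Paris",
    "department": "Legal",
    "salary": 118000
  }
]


Validating 5 records:
Rules: name non-empty, age > 0, salary > 0

  Row 1 (Liam Smith): OK
  Row 2 (Ivan Anderson): OK
  Row 3 (Grace Harris): OK
  Row 4 (Pat Wilson): OK
  Row 5 (Dave Anderson): OK

Total errors: 0

0 errors


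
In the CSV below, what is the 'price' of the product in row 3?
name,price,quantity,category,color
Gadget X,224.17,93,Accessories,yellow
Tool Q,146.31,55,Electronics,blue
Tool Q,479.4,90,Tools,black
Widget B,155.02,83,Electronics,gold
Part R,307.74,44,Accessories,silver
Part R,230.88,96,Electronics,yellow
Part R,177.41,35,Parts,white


Query: Row 3 ('Tool Q'), column 'price'
Value: 479.4

479.4


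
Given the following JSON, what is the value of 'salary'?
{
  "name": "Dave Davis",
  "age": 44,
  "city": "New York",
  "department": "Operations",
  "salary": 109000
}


Looking up field 'salary'
Value: 109000

109000


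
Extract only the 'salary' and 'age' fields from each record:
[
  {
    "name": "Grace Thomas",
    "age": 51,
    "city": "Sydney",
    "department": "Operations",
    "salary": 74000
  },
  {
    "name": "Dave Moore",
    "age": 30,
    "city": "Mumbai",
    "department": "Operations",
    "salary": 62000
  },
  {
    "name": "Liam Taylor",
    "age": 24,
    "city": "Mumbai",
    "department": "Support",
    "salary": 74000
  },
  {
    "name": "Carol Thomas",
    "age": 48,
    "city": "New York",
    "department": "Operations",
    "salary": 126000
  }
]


Original: 4 records with fields: name, age, city, department, salary
Keep: ['salary', 'age']
Drop: ['name', 'city', 'department']
Result: 4 records, 2 fields each

[
  {
    "salary": 74000,
    "age": 51
  },
  {
    "salary": 62000,
    "age": 30
  },
  {
    "salary": 74000,
    "age": 24
  },
  {
    "salary": 126000,
    "age": 48
  }
]


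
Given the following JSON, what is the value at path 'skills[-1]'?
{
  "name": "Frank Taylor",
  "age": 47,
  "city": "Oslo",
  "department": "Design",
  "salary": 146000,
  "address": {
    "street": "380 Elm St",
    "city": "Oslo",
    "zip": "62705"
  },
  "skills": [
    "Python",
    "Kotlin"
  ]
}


Query: skills[-1]
Path: skills -> last element
Value: Kotlin

Kotlin


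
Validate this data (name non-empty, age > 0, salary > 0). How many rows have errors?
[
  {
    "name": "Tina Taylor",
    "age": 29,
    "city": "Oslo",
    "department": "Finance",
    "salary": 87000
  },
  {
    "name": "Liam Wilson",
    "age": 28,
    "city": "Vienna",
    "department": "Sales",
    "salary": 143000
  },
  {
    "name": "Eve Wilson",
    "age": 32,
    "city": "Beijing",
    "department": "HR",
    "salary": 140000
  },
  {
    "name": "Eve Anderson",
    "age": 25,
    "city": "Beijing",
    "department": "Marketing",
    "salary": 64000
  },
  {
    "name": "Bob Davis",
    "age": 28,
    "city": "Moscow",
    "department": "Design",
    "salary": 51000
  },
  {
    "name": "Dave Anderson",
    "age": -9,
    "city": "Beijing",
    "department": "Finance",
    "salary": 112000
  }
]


Validating 6 records:
Rules: name non-empty, age > 0, salary > 0

  Row 1 (Tina Taylor): OK
  Row 2 (Liam Wilson): OK
  Row 3 (Eve Wilson): OK
  Row 4 (Eve Anderson): OK
  Row 5 (Bob Davis): OK
  Row 6 (Dave Anderson): negative age: -9

Total errors: 1

1 errors


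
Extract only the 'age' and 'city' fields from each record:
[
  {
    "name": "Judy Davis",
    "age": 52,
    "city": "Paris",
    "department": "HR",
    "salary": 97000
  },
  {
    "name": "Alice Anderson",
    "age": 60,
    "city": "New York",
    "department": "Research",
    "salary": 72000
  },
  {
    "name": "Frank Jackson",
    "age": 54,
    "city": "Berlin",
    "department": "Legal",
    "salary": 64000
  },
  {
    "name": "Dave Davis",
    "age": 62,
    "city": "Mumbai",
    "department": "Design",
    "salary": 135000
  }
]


Original: 4 records with fields: name, age, city, department, salary
Keep: ['age', 'city']
Drop: ['name', 'department', 'salary']
Result: 4 records, 2 fields each

[
  {
    "age": 52,
    "city": "Paris"
  },
  {
    "age": 60,
    "city": "New York"
  },
  {
    "age": 54,
    "city": "Berlin"
  },
  {
    "age": 62,
    "city": "Mumbai"
  }
]


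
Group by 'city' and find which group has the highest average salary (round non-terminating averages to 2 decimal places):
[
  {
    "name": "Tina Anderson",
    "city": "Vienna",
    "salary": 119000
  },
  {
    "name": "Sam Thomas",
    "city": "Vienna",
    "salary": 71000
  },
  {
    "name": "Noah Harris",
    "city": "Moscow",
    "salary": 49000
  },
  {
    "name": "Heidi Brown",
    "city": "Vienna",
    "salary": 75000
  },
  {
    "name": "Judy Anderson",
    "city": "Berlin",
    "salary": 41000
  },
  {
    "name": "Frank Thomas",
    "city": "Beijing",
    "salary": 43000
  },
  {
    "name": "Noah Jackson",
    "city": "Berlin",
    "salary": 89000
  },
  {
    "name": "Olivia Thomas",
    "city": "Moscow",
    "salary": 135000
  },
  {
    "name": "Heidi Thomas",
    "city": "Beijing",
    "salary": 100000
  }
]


Group by: city

Groups:
  Beijing: 2 people, avg salary = 143000/2 = $71500
  Berlin: 2 people, avg salary = 130000/2 = $65000
  Moscow: 2 people, avg salary = 184000/2 = $92000
  Vienna: 3 people, avg salary = 265000/3 ≈ $88333.33

Highest average salary: Moscow ($92000)

Moscow ($92000)


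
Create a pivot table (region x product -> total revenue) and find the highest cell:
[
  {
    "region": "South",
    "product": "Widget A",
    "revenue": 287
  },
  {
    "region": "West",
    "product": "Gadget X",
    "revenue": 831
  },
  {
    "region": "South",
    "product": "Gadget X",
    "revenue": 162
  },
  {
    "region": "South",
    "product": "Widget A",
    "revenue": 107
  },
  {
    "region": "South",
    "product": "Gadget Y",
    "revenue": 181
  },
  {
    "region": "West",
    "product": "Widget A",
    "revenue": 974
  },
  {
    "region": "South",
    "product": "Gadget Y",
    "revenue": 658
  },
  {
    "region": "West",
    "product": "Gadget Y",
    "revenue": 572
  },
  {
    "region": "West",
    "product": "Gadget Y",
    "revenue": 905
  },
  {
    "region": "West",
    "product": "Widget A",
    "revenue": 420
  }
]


Pivot: region (rows) x product (columns) -> total revenue

     Gadget X      Gadget Y      Widget A    
South          162           839           394  
West           831          1477          1394  

Highest: West / Gadget Y = $1477

West / Gadget Y = $1477


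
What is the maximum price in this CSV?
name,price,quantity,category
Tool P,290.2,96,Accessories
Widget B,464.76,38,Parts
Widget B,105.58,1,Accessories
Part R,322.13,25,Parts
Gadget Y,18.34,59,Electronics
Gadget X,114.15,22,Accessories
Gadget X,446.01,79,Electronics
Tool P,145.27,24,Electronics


Computing maximum price:
Values: [290.2, 464.76, 105.58, 322.13, 18.34, 114.15, 446.01, 145.27]
Max = 464.76

464.76


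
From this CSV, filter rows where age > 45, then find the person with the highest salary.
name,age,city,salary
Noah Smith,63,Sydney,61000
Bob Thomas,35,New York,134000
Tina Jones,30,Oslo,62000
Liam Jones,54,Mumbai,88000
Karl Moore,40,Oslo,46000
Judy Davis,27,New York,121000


Filter: age > 45
Sort by: salary (descending)

Filtered records (2):
  Liam Jones, age 54, salary $88000
  Noah Smith, age 63, salary $61000

Highest salary: Liam Jones ($88000)

Liam Jones


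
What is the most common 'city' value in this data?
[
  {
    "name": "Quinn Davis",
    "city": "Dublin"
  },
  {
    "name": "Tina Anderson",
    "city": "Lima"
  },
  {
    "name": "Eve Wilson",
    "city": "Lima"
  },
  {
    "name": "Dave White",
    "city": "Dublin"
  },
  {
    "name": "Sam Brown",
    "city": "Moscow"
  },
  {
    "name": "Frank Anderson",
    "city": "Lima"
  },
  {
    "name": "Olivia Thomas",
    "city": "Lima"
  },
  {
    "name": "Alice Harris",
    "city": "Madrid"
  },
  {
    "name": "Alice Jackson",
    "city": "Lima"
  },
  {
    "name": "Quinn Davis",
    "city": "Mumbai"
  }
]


Counting 'city' values across 10 records:

  Lima: 5 #####
  Dublin: 2 ##
  Moscow: 1 #
  Madrid: 1 #
  Mumbai: 1 #

Most common: Lima (5 times)

Lima (5 times)


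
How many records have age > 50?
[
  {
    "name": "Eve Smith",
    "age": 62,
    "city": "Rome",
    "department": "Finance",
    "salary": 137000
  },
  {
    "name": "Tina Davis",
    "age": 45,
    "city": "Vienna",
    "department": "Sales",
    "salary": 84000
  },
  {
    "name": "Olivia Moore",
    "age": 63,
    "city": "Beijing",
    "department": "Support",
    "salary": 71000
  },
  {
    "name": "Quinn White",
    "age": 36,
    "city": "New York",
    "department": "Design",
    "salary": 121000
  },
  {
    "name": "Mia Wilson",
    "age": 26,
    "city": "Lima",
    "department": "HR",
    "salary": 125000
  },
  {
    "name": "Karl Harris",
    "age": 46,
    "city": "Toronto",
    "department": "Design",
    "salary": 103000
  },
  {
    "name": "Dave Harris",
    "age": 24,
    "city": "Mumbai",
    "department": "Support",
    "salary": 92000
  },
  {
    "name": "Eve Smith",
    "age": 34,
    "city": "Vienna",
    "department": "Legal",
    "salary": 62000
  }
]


Data: 8 records
Condition: age > 50

Checking each record:
  Eve Smith: 62 MATCH
  Tina Davis: 45
  Olivia Moore: 63 MATCH
  Quinn White: 36
  Mia Wilson: 26
  Karl Harris: 46
  Dave Harris: 24
  Eve Smith: 34

Count: 2

2


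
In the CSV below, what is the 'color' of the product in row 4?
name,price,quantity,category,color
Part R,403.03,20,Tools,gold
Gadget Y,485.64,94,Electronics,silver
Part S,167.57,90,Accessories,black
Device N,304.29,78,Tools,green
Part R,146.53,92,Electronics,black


Query: Row 4 ('Device N'), column 'color'
Value: green

green


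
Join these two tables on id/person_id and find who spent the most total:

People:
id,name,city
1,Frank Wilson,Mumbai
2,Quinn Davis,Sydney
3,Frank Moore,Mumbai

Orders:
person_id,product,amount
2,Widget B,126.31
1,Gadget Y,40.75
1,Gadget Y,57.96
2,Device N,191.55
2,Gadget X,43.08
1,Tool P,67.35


Join on: people.id = orders.person_id

Joined rows:
  Quinn Davis (Sydney) bought Widget B for $126.31
  Frank Wilson (Mumbai) bought Gadget Y for $40.75
  Frank Wilson (Mumbai) bought Gadget Y for $57.96
  Quinn Davis (Sydney) bought Device N for $191.55
  Quinn Davis (Sydney) bought Gadget X for $43.08
  Frank Wilson (Mumbai) bought Tool P for $67.35

Total per person:
  Quinn Davis: $360.94
  Frank Wilson: $166.06

Top spender: Quinn Davis ($360.94)

Quinn Davis ($360.94)


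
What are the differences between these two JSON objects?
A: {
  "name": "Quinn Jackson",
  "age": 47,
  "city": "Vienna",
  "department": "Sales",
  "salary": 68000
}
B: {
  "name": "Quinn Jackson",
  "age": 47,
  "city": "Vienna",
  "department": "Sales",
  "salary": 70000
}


Comparing each field (in key order):
  name: same
  age: same
  city: same
  department: same
  salary: DIFFERENT
Differences:
  salary: 68000 -> 70000

1 field(s) changed

1 change: salary


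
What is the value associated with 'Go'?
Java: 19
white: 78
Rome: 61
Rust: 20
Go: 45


Looking up key 'Go'
Value: 45

45


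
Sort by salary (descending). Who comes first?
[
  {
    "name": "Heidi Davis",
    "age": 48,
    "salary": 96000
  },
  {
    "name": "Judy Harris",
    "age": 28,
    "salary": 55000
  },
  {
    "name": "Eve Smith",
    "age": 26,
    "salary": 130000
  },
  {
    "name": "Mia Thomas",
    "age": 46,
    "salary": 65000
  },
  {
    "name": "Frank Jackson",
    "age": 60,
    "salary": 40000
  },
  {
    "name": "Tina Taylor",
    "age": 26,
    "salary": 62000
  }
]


Sort by: salary (descending)

Sorted order:
  1. Eve Smith (salary = 130000)
  2. Heidi Davis (salary = 96000)
  3. Mia Thomas (salary = 65000)
  4. Tina Taylor (salary = 62000)
  5. Judy Harris (salary = 55000)
  6. Frank Jackson (salary = 40000)

First: Eve Smith

Eve Smith


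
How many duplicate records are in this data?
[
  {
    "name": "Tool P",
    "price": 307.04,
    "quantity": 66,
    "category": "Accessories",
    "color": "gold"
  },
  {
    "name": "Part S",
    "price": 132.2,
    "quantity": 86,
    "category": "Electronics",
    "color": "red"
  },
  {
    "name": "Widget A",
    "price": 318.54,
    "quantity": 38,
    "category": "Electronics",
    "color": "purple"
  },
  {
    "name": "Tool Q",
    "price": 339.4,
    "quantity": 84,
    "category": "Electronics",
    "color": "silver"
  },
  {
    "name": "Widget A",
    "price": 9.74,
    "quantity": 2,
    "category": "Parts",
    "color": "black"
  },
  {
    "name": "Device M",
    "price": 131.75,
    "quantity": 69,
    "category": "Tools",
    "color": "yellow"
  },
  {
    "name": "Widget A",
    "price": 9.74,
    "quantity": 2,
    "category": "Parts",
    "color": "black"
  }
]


Checking 7 records for duplicates:

  Row 1: Tool P ($307.04, qty 66)
  Row 2: Part S ($132.2, qty 86)
  Row 3: Widget A ($318.54, qty 38)
  Row 4: Tool Q ($339.4, qty 84)
  Row 5: Widget A ($9.74, qty 2)
  Row 6: Device M ($131.75, qty 69)
  Row 7: Widget A ($9.74, qty 2) <-- DUPLICATE

Duplicates found: 1
Unique records: 6

1 duplicates, 6 unique


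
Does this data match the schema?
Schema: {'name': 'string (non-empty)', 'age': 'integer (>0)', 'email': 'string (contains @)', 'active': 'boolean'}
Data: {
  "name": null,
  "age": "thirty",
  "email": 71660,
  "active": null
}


Validating each field against schema:
  name: FAIL (null is not a string)
  age: FAIL ("thirty" is not an integer)
  email: FAIL (71660 is not a string)
  active: FAIL (null is not a boolean)

Result: INVALID (4 errors: name, age, email, active)

INVALID (4 errors: name, age, email, active)


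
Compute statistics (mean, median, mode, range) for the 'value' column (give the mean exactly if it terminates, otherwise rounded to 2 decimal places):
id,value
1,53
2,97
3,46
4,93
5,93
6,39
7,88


Data: [53, 97, 46, 93, 93, 39, 88]
Count: 7
Sum: 509
Mean: 509/7 ≈ 72.71 (rounded to 2 decimal places)
Sorted: [39, 46, 53, 88, 93, 93, 97]
Median: 88.0
Mode: 93 (2 times)
Range: 97 - 39 = 58
Min: 39, Max: 97

mean≈72.71, median=88.0, mode=93, range=58


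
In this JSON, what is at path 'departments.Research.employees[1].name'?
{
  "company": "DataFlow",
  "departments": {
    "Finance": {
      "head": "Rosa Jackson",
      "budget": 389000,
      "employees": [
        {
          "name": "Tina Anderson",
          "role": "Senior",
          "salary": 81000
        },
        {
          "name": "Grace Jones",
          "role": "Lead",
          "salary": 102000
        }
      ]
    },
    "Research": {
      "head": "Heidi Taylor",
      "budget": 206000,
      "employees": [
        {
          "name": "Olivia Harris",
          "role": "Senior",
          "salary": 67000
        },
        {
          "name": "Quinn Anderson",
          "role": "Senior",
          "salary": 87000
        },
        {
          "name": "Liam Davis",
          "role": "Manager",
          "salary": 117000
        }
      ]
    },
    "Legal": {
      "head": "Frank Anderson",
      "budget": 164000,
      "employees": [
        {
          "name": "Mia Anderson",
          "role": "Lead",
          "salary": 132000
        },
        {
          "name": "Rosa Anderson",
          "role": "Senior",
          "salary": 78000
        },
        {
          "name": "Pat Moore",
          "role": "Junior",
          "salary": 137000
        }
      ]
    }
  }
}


Path: departments.Research.employees[1].name

Navigate:
  -> departments
  -> Research
  -> employees[1].name = 'Quinn Anderson'

Quinn Anderson
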